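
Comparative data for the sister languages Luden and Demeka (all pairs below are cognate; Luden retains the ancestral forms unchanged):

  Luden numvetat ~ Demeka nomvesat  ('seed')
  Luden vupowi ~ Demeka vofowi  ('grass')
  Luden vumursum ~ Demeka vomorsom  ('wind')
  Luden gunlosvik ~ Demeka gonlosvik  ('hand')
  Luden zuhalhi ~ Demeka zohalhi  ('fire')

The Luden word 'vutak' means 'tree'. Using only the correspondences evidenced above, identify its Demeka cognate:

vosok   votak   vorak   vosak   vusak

vosak

zuhalhi ~ zohalhi — Luden u corresponds to Demeka o after a consonant, before a consonant other than r, m, n, p, b, f, v.
numvetat ~ nomvesat — Luden t corresponds to Demeka s between vowels (before a back vowel).
Applying these to Luden 'vutak':
  vutak → votak   (u→o after a consonant, before a consonant other than r, m, n, p, b, f, v)
  votak → vosak   (t→s between vowels (before a back vowel))
So the Demeka cognate is 'vosak'.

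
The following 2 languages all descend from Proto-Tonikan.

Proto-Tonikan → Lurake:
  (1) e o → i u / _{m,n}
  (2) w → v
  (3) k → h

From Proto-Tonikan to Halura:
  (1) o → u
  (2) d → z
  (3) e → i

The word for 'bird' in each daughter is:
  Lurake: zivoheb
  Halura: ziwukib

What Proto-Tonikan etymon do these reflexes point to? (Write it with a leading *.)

Position 3: Lurake has v, Halura has w. Halura preserves w here (none of its changes turn any other segment into w), so the proto-segment is *w.
Position 5: Lurake has h, Halura has k. Halura preserves k here (none of its changes turn any other segment into k), so the proto-segment is *k.
This points to *ziwokeb. Verify forward in each daughter:
Lurake: *ziwokeb
  ziwokeb (rule 1 does not apply)
  ziwokeb → zivokeb   [unconditioned shift]
  zivokeb → zivoheb   [unconditioned shift]
  giving Lurake zivoheb.
Halura: *ziwokeb > ziwukeb > ziwukib  (by vowel merger, vowel merger)
*ziwokeb is the unique common source.

*ziwokeb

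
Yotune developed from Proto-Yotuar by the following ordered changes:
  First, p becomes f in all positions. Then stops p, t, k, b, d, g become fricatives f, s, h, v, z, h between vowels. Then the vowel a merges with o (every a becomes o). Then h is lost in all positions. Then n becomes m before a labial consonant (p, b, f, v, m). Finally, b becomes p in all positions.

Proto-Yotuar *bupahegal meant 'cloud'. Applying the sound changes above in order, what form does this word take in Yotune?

pufoeol

Yotune: *bupahegal > bufahegal > bufahehal > bufohehol > bufoeol > pufoeol  (by unconditioned shift, intervocalic lenition, vowel merger, h-loss, unconditioned shift)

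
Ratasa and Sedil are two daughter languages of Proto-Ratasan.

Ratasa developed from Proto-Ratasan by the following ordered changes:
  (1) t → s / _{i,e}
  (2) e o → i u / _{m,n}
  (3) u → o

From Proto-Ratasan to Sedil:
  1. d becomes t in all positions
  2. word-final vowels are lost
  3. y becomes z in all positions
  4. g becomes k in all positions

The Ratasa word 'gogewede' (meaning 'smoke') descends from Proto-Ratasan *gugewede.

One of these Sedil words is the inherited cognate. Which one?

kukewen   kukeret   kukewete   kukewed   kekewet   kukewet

Sedil: *gugewede
  gugewede → gugewete   [unconditioned shift]
  gugewete → gugewet   [apocope]
  gugewet (rule 3 does not apply)
  gugewet → kukewet   [unconditioned shift]
  giving Sedil kukewet.

kukewet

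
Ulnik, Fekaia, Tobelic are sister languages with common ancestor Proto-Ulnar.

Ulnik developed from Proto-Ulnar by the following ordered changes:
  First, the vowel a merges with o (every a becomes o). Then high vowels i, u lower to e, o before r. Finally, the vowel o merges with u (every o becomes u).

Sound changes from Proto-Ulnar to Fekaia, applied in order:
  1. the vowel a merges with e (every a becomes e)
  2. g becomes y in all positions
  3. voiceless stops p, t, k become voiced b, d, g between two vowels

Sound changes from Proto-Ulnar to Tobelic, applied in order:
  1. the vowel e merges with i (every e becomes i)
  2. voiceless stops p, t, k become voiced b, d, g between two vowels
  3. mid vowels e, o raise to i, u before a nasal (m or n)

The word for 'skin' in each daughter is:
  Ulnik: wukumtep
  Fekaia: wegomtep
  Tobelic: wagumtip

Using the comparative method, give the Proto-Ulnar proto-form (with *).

Position 2: Ulnik has u, Fekaia has e, Tobelic has a. Tobelic preserves a here (none of its changes turn any other segment into a), so the proto-segment is *a.
Position 7: Ulnik has e, Fekaia has e, Tobelic has i. Taking the neighbouring segments as reconstructed: Ulnik e can only go back to *e; Fekaia e could go back to *a or *e; Tobelic i could go back to *e or *i — the one source consistent with every daughter is *e.
Continuing position by position gives *wakomtep; check it forward:
Ulnik: start from *wakomtep.
  rule 1 (vowel merger): wakomtep → wokomtep
  rule 2: no change — wokomtep
  rule 3 (vowel merger): wokomtep → wukumtep
  ⇒ Ulnik wukumtep
Fekaia: start from *wakomtep.
  rule 1 (vowel merger): wakomtep → wekomtep
  rule 2: no change — wekomtep
  rule 3 (intervocalic voicing): wekomtep → wegomtep
  ⇒ Fekaia wegomtep
Tobelic: start from *wakomtep.
  rule 1 (vowel merger): wakomtep → wakomtip
  rule 2 (intervocalic voicing): wakomtip → wagomtip
  rule 3 (pre-nasal raising): wagomtip → wagumtip
  ⇒ Tobelic wagumtip
No other proto-form is consistent with every reflex, so the reconstruction is *wakomtep.

*wakomtep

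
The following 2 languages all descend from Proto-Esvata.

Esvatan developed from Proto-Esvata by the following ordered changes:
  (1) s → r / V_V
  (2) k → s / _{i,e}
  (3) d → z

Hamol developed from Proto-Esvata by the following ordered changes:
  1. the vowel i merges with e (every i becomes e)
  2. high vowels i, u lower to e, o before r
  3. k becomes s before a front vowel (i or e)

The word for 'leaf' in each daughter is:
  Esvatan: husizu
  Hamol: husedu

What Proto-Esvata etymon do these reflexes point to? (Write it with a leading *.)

Position 5: Esvatan has z, Hamol has d. Hamol preserves d here (none of its changes turn any other segment into d), so the proto-segment is *d.
Position 3: Esvatan has s, Hamol has s. Taking the neighbouring segments as reconstructed: Esvatan s can only go back to *k; Hamol s could go back to *k or *s — the one source consistent with every daughter is *k.
Position 4: Esvatan has i, Hamol has e. Esvatan preserves i here (none of its changes turn any other segment into i), so the proto-segment is *i.
This points to *hukidu. Verify forward in each daughter:
Esvatan: start from *hukidu.
  rule 1: no change — hukidu
  rule 2 (palatalisation): hukidu → husidu
  rule 3 (unconditioned shift): husidu → husizu
  ⇒ Esvatan husizu
Hamol: start from *hukidu.
  rule 1 (vowel merger): hukidu → hukedu
  rule 2: no change — hukedu
  rule 3 (palatalisation): hukedu → husedu
  ⇒ Hamol husedu
No other proto-form is consistent with every reflex, so the reconstruction is *hukidu.

*hukidu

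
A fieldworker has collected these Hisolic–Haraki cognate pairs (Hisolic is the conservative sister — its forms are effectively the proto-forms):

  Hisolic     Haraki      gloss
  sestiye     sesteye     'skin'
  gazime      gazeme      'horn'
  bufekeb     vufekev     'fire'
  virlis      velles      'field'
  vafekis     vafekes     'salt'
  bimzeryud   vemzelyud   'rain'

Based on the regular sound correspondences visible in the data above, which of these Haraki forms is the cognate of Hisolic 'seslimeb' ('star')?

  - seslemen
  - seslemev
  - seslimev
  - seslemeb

seslemev

gazime ~ gazeme, bimzeryud ~ vemzelyud — Hisolic i corresponds to Haraki e after a consonant, before a nasal.
bufekeb ~ vufekev — Hisolic b corresponds to Haraki v word-finally.
Applying these to Hisolic 'seslimeb':
  seslimeb → seslemeb   (i→e after a consonant, before a nasal)
  seslemeb → seslemev   (b→v word-finally)
So the Haraki cognate is 'seslemev'.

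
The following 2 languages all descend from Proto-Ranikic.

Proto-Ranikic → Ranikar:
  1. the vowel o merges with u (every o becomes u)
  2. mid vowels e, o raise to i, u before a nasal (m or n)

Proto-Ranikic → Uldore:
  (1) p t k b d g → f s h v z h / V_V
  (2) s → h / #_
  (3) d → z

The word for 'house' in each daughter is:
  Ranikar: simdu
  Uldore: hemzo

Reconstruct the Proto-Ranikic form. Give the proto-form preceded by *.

Position 2: Ranikar has i, Uldore has e. Uldore preserves e here (none of its changes turn any other segment into e), so the proto-segment is *e.
Position 5: Ranikar has u, Uldore has o. Uldore preserves o here (none of its changes turn any other segment into o), so the proto-segment is *o.
Verify the candidate proto-form against each daughter:
Ranikar: start from *semdo.
  rule 1 (vowel merger): semdo → semdu
  rule 2 (pre-nasal raising): semdu → simdu
  ⇒ Ranikar simdu
Uldore: *semdo
  semdo (rule 1 does not apply)
  semdo → hemdo   [debuccalisation]
  hemdo → hemzo   [unconditioned shift]
  giving Uldore hemzo.
No other proto-form is consistent with every reflex, so the reconstruction is *semdo.

*semdo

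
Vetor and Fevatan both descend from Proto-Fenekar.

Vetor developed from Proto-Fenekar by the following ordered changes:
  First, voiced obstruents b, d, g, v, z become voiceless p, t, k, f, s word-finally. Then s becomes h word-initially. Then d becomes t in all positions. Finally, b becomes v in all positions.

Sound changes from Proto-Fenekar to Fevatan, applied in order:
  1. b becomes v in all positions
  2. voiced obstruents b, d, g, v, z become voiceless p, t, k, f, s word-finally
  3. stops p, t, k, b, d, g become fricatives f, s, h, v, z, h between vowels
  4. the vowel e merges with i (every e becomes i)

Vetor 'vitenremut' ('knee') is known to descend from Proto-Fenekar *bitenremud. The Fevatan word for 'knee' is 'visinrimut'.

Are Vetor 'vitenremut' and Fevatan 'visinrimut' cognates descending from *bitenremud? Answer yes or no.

Derive the expected Fevatan reflex of *bitenremud:
Fevatan: start from *bitenremud.
  rule 1 (unconditioned shift): bitenremud → vitenremud
  rule 2 (final devoicing): vitenremud → vitenremut
  rule 3 (intervocalic lenition): vitenremut → visenremut
  rule 4 (vowel merger): visenremut → visinrimut
  ⇒ Fevatan visinrimut
Fevatan 'visinrimut' matches the regular reflex exactly, so the pair is cognate.

yes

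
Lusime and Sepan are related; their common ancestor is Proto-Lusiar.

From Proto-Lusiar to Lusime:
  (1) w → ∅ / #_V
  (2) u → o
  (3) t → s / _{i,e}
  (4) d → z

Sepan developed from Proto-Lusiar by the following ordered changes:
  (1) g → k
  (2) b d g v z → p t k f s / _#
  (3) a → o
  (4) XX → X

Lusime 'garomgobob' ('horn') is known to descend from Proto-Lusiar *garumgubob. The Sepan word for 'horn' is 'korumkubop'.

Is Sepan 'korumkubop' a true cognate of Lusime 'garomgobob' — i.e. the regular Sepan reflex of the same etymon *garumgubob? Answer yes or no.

Derive the expected Sepan reflex of *garumgubob:
Sepan: start from *garumgubob.
  rule 1 (unconditioned shift): garumgubob → karumkubob
  rule 2 (final devoicing): karumkubob → karumkubop
  rule 3 (vowel merger): karumkubop → korumkubop
  rule 4: no change — korumkubop
  ⇒ Sepan korumkubop
Sepan 'korumkubop' matches the regular reflex exactly, so the pair is cognate.

yes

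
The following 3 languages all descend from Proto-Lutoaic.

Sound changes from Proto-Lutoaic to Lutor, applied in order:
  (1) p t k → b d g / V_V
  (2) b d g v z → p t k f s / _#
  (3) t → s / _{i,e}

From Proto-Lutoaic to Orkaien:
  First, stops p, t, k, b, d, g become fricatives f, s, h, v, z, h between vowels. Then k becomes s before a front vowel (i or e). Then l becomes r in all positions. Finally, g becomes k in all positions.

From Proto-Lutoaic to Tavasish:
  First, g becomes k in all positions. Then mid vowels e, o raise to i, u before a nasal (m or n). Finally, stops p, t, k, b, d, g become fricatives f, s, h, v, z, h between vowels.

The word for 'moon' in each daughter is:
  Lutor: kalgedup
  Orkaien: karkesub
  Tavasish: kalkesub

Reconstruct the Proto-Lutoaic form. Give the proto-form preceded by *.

Position 6: Lutor has d, Orkaien has s, Tavasish has s. Taking the neighbouring segments as reconstructed: Lutor d could go back to *t or *d; Orkaien s could go back to *t or *s; Tavasish s could go back to *t or *s — the one source consistent with every daughter is *t.
Position 8: Lutor has p, Orkaien has b, Tavasish has b. Orkaien preserves b here (none of its changes turn any other segment into b), so the proto-segment is *b.
Continuing position by position gives *kalgetub; check it forward:
Lutor: *kalgetub > kalgedub > kalgedup  (by intervocalic voicing, final devoicing)
Orkaien: start from *kalgetub.
  rule 1 (intervocalic lenition): kalgetub → kalgesub
  rule 2: no change — kalgesub
  rule 3 (unconditioned shift): kalgesub → kargesub
  rule 4 (unconditioned shift): kargesub → karkesub
  ⇒ Orkaien karkesub
Tavasish: *kalgetub > kalketub > kalkesub  (by unconditioned shift, intervocalic lenition)
*kalgetub is the unique common source.

*kalgetub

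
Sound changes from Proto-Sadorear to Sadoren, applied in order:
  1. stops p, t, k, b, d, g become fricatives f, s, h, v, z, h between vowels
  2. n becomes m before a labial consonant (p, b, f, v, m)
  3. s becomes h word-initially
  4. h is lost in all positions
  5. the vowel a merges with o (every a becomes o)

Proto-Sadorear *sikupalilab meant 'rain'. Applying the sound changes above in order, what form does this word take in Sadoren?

iufolilob

Sadoren: *sikupalilab
  sikupalilab → sihufalilab   [intervocalic lenition]
  sihufalilab (rule 2 does not apply)
  sihufalilab → hihufalilab   [debuccalisation]
  hihufalilab → iufalilab   [h-loss]
  iufalilab → iufolilob   [vowel merger]
  giving Sadoren iufolilob.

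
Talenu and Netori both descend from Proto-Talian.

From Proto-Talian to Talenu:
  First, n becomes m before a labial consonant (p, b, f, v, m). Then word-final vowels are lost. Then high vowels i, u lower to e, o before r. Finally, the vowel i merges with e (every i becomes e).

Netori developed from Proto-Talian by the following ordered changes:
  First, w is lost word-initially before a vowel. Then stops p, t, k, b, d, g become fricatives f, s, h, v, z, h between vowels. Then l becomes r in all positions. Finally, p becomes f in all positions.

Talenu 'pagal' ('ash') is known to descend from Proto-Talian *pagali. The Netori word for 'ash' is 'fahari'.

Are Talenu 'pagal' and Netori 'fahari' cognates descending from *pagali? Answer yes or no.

yes

Derive the expected Netori reflex of *pagali:
Netori: start from *pagali.
  rule 1: no change — pagali
  rule 2 (intervocalic lenition): pagali → pahali
  rule 3 (unconditioned shift): pahali → pahari
  rule 4 (unconditioned shift): pahari → fahari
  ⇒ Netori fahari
Netori 'fahari' matches the regular reflex exactly, so the pair is cognate.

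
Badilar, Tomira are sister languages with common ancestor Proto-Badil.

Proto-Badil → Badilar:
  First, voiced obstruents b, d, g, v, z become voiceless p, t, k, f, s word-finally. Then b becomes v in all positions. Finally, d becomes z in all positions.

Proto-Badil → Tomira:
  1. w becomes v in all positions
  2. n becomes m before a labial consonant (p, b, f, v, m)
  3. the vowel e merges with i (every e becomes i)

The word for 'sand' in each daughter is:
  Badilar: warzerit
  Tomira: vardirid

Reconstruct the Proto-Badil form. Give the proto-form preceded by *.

Position 5: Badilar has e, Tomira has i. Badilar preserves e here (none of its changes turn any other segment into e), so the proto-segment is *e.
Position 4: Badilar has z, Tomira has d. Tomira preserves d here (none of its changes turn any other segment into d), so the proto-segment is *d.
Position 1: Badilar has w, Tomira has v. Badilar preserves w here (none of its changes turn any other segment into w), so the proto-segment is *w.
Continuing position by position gives *warderid; check it forward:
Badilar: *warderid > warderit > warzerit  (by final devoicing, unconditioned shift)
Tomira: start from *warderid.
  rule 1 (unconditioned shift): warderid → varderid
  rule 2: no change — varderid
  rule 3 (vowel merger): varderid → vardirid
  ⇒ Tomira vardirid
No other proto-form is consistent with every reflex, so the reconstruction is *warderid.

*warderid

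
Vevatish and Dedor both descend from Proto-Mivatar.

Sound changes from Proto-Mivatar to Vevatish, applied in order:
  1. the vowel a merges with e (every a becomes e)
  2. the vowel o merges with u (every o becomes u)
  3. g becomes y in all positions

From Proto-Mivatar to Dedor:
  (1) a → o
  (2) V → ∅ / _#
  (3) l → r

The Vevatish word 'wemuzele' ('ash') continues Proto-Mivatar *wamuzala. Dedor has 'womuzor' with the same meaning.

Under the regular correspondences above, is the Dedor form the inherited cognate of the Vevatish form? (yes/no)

yes

Derive the expected Dedor reflex of *wamuzala:
Dedor: *wamuzala
  wamuzala → womuzolo   [vowel merger]
  womuzolo → womuzol   [apocope]
  womuzol → womuzor   [unconditioned shift]
  giving Dedor womuzor.
Dedor 'womuzor' matches the regular reflex exactly, so the pair is cognate.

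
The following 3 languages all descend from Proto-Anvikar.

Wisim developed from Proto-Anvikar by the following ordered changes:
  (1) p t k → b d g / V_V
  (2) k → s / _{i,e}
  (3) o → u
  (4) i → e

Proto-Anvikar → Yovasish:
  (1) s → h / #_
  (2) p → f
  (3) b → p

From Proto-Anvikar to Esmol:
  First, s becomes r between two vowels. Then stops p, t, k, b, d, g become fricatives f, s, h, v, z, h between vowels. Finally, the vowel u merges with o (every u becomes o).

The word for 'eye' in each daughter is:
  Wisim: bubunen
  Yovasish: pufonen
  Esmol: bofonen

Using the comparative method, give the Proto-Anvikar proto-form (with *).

*buponen

Position 2: Wisim has u, Yovasish has u, Esmol has o. Yovasish preserves u here (none of its changes turn any other segment into u), so the proto-segment is *u.
Position 1: Wisim has b, Yovasish has p, Esmol has b. Esmol preserves b here (none of its changes turn any other segment into b), so the proto-segment is *b.
Continuing position by position gives *buponen; check it forward:
Wisim: *buponen
  buponen → bubonen   [intervocalic voicing]
  bubonen (rule 2 does not apply)
  bubonen → bubunen   [vowel merger]
  bubunen (rule 4 does not apply)
  giving Wisim bubunen.
Yovasish: *buponen > bufonen > pufonen  (by unconditioned shift, unconditioned shift)
Esmol: *buponen > bufonen > bofonen  (by intervocalic lenition, vowel merger)
Only *buponen yields all of Wisim bubunen, Yovasish pufonen, Esmol bofonen.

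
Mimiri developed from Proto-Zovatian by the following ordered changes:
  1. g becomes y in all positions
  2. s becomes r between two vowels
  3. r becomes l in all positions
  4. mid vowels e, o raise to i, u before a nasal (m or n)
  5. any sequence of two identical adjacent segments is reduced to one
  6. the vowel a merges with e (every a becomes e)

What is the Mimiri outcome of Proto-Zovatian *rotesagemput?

loteleyimput

Mimiri: *rotesagemput > rotesayemput > roterayemput > lotelayemput > lotelayimput > loteleyimput  (by unconditioned shift, rhotacism, unconditioned shift, pre-nasal raising, vowel merger)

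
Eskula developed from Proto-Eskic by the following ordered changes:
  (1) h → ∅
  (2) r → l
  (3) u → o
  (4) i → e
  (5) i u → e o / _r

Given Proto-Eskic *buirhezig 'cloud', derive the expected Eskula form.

boelezeg

Eskula: *buirhezig
  buirhezig → buirezig   [h-loss]
  buirezig → builezig   [unconditioned shift]
  builezig → boilezig   [vowel merger]
  boilezig → boelezeg   [vowel merger]
  boelezeg (rule 5 does not apply)
  giving Eskula boelezeg.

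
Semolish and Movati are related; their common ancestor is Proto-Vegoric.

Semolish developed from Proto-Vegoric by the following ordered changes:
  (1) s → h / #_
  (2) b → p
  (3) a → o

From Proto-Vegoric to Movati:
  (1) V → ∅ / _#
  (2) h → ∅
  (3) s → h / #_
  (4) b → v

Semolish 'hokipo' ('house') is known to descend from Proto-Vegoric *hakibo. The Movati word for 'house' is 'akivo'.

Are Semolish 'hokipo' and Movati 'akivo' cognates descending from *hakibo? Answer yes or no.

Derive the expected Movati reflex of *hakibo:
Movati: *hakibo
  hakibo → hakib   [apocope]
  hakib → akib   [h-loss]
  akib (rule 3 does not apply)
  akib → akiv   [unconditioned shift]
  giving Movati akiv.
The regular Movati reflex would be 'akiv', but the attested form is 'akivo'. The correspondence is irregular, so they are not cognates (the Movati form has a different source).

no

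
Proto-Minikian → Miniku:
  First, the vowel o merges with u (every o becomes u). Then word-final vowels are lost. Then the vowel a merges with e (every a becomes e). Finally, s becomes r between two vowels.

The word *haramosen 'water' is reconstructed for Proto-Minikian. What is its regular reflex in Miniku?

heremuren

Miniku: *haramosen
  haramosen → haramusen   [vowel merger]
  haramusen (rule 2 does not apply)
  haramusen → heremusen   [vowel merger]
  heremusen → heremuren   [rhotacism]
  giving Miniku heremuren.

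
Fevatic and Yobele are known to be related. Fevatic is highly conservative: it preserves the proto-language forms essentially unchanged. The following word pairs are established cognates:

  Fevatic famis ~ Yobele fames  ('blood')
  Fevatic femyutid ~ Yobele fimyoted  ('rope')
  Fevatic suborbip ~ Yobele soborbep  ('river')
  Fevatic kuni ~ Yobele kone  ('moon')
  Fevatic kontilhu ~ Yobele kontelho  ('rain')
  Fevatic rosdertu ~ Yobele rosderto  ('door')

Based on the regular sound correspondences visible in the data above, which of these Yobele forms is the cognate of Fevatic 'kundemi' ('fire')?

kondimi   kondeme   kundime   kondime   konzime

kuni ~ kone — Fevatic u corresponds to Yobele o after a consonant, before a nasal.
femyutid ~ fimyoted — Fevatic e corresponds to Yobele i after a consonant, before a nasal.
kuni ~ kone — Fevatic i corresponds to Yobele e word-finally.
Applying these to Fevatic 'kundemi':
  kundemi → kondemi   (u→o after a consonant, before a nasal)
  kondemi → kondimi   (e→i after a consonant, before a nasal)
  kondimi → kondime   (i→e word-finally)
So the Yobele cognate is 'kondime'.

kondime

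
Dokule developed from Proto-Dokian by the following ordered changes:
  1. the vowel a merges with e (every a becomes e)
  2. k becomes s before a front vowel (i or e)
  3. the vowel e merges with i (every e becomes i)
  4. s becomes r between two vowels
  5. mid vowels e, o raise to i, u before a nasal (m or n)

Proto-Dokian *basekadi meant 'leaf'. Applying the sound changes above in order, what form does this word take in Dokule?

biriridi

Dokule: *basekadi > besekedi > besesedi > bisisidi > biriridi  (by vowel merger, palatalisation, vowel merger, rhotacism)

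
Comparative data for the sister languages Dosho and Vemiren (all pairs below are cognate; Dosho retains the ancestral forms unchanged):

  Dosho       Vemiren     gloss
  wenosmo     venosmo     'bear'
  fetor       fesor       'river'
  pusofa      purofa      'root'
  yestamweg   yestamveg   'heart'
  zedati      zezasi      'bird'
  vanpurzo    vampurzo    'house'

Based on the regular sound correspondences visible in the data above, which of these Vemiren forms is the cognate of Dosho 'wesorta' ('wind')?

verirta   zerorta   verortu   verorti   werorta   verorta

verorta

wenosmo ~ venosmo — Dosho w corresponds to Vemiren v word-initially before a front vowel.
pusofa ~ purofa — Dosho s corresponds to Vemiren r between vowels (before a back vowel).
Applying these to Dosho 'wesorta':
  wesorta → vesorta   (w→v word-initially before a front vowel)
  vesorta → verorta   (s→r between vowels (before a back vowel))
So the Vemiren cognate is 'verorta'.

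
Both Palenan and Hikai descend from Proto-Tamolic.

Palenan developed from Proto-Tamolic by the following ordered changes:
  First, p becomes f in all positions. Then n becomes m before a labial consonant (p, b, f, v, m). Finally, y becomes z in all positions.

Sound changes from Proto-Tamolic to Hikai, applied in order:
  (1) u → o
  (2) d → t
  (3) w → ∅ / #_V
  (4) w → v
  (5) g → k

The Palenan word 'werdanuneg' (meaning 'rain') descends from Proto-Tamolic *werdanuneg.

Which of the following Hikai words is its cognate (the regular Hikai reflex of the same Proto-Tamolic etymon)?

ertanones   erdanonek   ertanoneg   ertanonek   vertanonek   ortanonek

Hikai: *werdanuneg > werdanoneg > wertanoneg > ertanoneg > ertanonek  (by vowel merger, unconditioned shift, glide loss, unconditioned shift)

ertanonek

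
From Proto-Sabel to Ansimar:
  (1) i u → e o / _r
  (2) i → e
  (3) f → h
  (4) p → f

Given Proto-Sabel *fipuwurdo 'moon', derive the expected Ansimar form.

Ansimar: *fipuwurdo
  fipuwurdo → fipuwordo   [pre-rhotic lowering]
  fipuwordo → fepuwordo   [vowel merger]
  fepuwordo → hepuwordo   [unconditioned shift]
  hepuwordo → hefuwordo   [unconditioned shift]
  giving Ansimar hefuwordo.

hefuwordo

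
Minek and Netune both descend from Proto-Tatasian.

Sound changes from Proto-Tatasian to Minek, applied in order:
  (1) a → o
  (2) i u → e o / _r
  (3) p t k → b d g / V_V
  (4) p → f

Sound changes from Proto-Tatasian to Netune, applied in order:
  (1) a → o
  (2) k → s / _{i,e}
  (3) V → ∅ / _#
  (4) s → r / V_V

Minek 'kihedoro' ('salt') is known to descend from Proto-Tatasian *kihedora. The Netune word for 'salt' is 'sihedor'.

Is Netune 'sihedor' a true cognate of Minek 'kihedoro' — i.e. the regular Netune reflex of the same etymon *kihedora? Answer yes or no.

yes

Derive the expected Netune reflex of *kihedora:
Netune: *kihedora
  kihedora → kihedoro   [vowel merger]
  kihedoro → sihedoro   [palatalisation]
  sihedoro → sihedor   [apocope]
  sihedor (rule 4 does not apply)
  giving Netune sihedor.
Netune 'sihedor' matches the regular reflex exactly, so the pair is cognate.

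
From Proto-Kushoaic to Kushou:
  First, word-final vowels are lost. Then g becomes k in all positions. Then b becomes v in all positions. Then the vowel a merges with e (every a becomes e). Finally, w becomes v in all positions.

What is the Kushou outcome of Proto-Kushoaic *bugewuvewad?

Kushou: *bugewuvewad
  bugewuvewad (rule 1 does not apply)
  bugewuvewad → bukewuvewad   [unconditioned shift]
  bukewuvewad → vukewuvewad   [unconditioned shift]
  vukewuvewad → vukewuvewed   [vowel merger]
  vukewuvewed → vukevuveved   [unconditioned shift]
  giving Kushou vukevuveved.

vukevuveved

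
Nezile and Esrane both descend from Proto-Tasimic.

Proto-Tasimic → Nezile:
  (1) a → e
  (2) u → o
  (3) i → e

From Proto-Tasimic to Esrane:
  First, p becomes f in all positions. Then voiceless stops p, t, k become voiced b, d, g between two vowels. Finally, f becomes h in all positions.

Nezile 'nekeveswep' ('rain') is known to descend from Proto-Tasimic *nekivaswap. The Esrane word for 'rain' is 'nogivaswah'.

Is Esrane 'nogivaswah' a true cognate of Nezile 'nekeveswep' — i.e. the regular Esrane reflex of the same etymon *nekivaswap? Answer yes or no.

Derive the expected Esrane reflex of *nekivaswap:
Esrane: start from *nekivaswap.
  rule 1 (unconditioned shift): nekivaswap → nekivaswaf
  rule 2 (intervocalic voicing): nekivaswaf → negivaswaf
  rule 3 (unconditioned shift): negivaswaf → negivaswah
  ⇒ Esrane negivaswah
The regular Esrane reflex would be 'negivaswah', but the attested form is 'nogivaswah'. The correspondence is irregular, so they are not cognates (the Esrane form has a different source).

no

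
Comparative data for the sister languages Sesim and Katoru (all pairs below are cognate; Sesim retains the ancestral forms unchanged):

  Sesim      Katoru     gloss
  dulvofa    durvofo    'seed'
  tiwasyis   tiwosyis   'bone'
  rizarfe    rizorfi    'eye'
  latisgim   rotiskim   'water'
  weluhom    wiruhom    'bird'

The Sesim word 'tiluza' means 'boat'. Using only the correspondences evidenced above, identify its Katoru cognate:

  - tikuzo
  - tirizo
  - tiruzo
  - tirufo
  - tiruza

weluhom ~ wiruhom — Sesim l corresponds to Katoru r between vowels (before a back vowel).
dulvofa ~ durvofo — Sesim a corresponds to Katoru o word-finally.
Applying these to Sesim 'tiluza':
  tiluza → tiruza   (l→r between vowels (before a back vowel))
  tiruza → tiruzo   (a→o word-finally)
So the Katoru cognate is 'tiruzo'.

tiruzo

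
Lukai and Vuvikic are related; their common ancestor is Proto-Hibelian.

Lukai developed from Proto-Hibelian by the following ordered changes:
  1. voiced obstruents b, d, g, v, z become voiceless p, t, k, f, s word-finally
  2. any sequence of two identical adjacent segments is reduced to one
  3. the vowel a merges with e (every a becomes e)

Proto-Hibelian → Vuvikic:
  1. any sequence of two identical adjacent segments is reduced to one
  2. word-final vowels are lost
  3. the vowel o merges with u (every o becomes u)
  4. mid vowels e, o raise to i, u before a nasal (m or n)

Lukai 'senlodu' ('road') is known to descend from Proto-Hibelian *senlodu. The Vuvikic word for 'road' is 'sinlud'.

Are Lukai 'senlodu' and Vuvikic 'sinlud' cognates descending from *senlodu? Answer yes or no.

yes

Derive the expected Vuvikic reflex of *senlodu:
Vuvikic: *senlodu > senlod > senlud > sinlud  (by apocope, vowel merger, pre-nasal raising)
Vuvikic 'sinlud' matches the regular reflex exactly, so the pair is cognate.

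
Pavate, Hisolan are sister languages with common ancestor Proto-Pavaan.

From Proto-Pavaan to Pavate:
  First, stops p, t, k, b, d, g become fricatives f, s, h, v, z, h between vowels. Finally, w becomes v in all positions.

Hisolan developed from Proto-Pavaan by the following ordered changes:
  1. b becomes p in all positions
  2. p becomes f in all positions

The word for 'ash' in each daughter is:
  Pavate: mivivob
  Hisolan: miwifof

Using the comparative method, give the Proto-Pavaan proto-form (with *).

Position 3: Pavate has v, Hisolan has w. Hisolan preserves w here (none of its changes turn any other segment into w), so the proto-segment is *w.
Position 7: Pavate has b, Hisolan has f. Pavate preserves b here (none of its changes turn any other segment into b), so the proto-segment is *b.
Continuing position by position gives *miwibob; check it forward:
Pavate: *miwibob
  miwibob → miwivob   [intervocalic lenition]
  miwivob → mivivob   [unconditioned shift]
  giving Pavate mivivob.
Hisolan: *miwibob
  miwibob → miwipop   [unconditioned shift]
  miwipop → miwifof   [unconditioned shift]
  giving Hisolan miwifof.
No other proto-form is consistent with every reflex, so the reconstruction is *miwibob.

*miwibob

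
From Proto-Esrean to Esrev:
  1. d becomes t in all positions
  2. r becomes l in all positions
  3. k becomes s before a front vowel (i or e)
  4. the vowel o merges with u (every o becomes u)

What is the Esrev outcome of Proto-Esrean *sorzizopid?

sulzizupit

Esrev: start from *sorzizopid.
  rule 1 (unconditioned shift): sorzizopid → sorzizopit
  rule 2 (unconditioned shift): sorzizopit → solzizopit
  rule 3: no change — solzizopit
  rule 4 (vowel merger): solzizopit → sulzizupit
  ⇒ Esrev sulzizupit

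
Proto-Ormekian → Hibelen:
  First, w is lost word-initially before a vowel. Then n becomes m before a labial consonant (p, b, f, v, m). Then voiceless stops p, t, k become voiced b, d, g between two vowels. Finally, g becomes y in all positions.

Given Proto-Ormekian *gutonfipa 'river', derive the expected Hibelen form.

yudomfiba

Hibelen: *gutonfipa
  gutonfipa (rule 1 does not apply)
  gutonfipa → gutomfipa   [nasal place assimilation]
  gutomfipa → gudomfiba   [intervocalic voicing]
  gudomfiba → yudomfiba   [unconditioned shift]
  giving Hibelen yudomfiba.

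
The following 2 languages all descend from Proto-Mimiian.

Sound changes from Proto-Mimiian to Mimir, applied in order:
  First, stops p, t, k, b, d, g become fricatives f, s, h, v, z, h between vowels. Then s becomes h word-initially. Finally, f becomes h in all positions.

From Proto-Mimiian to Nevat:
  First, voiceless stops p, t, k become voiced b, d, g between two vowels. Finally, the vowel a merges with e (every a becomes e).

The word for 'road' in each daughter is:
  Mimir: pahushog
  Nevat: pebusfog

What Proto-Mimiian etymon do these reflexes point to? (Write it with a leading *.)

Position 3: Mimir has h, Nevat has b. Taking the neighbouring segments as reconstructed: Mimir h could go back to *p or *k or *g or *f or *h; Nevat b could go back to *p or *b — the one source consistent with every daughter is *p.
Position 6: Mimir has h, Nevat has f. Nevat preserves f here (none of its changes turn any other segment into f), so the proto-segment is *f.
Position 2: Mimir has a, Nevat has e. Mimir preserves a here (none of its changes turn any other segment into a), so the proto-segment is *a.
Verify the candidate proto-form against each daughter:
Mimir: start from *papusfog.
  rule 1 (intervocalic lenition): papusfog → pafusfog
  rule 2: no change — pafusfog
  rule 3 (unconditioned shift): pafusfog → pahushog
  ⇒ Mimir pahushog
Nevat: *papusfog > pabusfog > pebusfog  (by intervocalic voicing, vowel merger)
Only *papusfog yields all of Mimir pahushog, Nevat pebusfog.

*papusfog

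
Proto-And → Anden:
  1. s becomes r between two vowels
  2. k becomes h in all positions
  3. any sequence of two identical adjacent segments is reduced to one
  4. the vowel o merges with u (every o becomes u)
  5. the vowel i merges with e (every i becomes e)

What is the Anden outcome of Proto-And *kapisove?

haperuve

Anden: *kapisove
  kapisove → kapirove   [rhotacism]
  kapirove → hapirove   [unconditioned shift]
  hapirove (rule 3 does not apply)
  hapirove → hapiruve   [vowel merger]
  hapiruve → haperuve   [vowel merger]
  giving Anden haperuve.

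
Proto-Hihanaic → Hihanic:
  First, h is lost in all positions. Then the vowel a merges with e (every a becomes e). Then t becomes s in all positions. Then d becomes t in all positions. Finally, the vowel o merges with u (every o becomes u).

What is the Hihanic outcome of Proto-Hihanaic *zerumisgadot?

Hihanic: *zerumisgadot > zerumisgedot > zerumisgedos > zerumisgetos > zerumisgetus  (by vowel merger, unconditioned shift, unconditioned shift, vowel merger)

zerumisgetus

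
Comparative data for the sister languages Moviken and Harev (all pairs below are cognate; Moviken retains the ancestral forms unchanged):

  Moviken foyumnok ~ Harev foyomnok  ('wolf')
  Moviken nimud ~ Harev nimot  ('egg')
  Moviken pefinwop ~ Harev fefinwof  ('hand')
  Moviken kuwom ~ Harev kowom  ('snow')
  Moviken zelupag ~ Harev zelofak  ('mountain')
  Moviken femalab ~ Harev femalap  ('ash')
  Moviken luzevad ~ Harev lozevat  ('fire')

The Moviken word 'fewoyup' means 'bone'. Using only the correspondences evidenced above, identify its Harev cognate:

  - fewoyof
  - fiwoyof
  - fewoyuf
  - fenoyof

zelupag ~ zelofak — Moviken u corresponds to Harev o after a consonant, before a labial obstruent.
pefinwop ~ fefinwof — Moviken p corresponds to Harev f word-finally.
Applying these to Moviken 'fewoyup':
  fewoyup → fewoyop   (u→o after a consonant, before a labial obstruent)
  fewoyop → fewoyof   (p→f word-finally)
So the Harev cognate is 'fewoyof'.

fewoyof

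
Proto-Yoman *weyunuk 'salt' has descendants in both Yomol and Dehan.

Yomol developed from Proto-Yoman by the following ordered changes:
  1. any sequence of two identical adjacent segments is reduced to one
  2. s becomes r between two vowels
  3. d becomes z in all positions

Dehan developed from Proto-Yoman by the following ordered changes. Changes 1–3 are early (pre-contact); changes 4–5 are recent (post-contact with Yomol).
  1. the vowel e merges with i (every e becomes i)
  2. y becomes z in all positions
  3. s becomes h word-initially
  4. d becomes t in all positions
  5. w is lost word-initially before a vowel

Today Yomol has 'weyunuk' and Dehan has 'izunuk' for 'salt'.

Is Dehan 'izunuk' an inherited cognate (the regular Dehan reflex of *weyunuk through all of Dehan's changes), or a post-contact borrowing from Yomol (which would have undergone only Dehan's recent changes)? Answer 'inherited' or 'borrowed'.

If inherited, *weyunuk would pass through all of Dehan's changes:
Dehan: start from *weyunuk.
  rule 1 (vowel merger): weyunuk → wiyunuk
  rule 2 (unconditioned shift): wiyunuk → wizunuk
  rule 3: no change — wizunuk
  rule 4: no change — wizunuk
  rule 5 (glide loss): wizunuk → izunuk
  ⇒ Dehan izunuk
If borrowed from Yomol 'weyunuk' after the early changes, it would undergo only the recent ones:
  rule 4 (unconditioned shift): no change (weyunuk)
  rule 5 (glide loss): weyunuk → eyunuk
  ⇒ as a loan: eyunuk
Dehan 'izunuk' matches the inherited outcome exactly, so it is an inherited cognate, not a loan.

inherited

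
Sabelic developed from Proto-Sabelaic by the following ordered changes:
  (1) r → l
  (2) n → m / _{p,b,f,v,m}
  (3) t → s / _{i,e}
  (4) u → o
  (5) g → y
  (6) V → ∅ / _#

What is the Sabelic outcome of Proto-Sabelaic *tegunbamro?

seyombaml

Sabelic: *tegunbamro
  tegunbamro → tegunbamlo   [unconditioned shift]
  tegunbamlo → tegumbamlo   [nasal place assimilation]
  tegumbamlo → segumbamlo   [palatalisation]
  segumbamlo → segombamlo   [vowel merger]
  segombamlo → seyombamlo   [unconditioned shift]
  seyombamlo → seyombaml   [apocope]
  giving Sabelic seyombaml.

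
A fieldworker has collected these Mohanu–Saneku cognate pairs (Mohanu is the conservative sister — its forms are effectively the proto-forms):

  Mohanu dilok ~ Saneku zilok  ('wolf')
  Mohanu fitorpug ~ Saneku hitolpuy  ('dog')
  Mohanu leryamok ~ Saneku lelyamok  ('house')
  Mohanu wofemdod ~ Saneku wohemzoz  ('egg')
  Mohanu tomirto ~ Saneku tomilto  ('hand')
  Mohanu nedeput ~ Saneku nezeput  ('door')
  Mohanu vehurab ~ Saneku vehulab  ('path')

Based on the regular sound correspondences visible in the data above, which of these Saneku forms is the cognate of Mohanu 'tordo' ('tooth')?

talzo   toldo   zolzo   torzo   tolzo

tolzo

leryamok ~ lelyamok, tomirto ~ tomilto — Mohanu r corresponds to Saneku l after a vowel, before a consonant other than r, m, n, p, b, f, v.
wofemdod ~ wohemzoz — Mohanu d corresponds to Saneku z after a consonant, before a back vowel.
Applying these to Mohanu 'tordo':
  tordo → toldo   (r→l after a vowel, before a consonant other than r, m, n, p, b, f, v)
  toldo → tolzo   (d→z after a consonant, before a back vowel)
So the Saneku cognate is 'tolzo'.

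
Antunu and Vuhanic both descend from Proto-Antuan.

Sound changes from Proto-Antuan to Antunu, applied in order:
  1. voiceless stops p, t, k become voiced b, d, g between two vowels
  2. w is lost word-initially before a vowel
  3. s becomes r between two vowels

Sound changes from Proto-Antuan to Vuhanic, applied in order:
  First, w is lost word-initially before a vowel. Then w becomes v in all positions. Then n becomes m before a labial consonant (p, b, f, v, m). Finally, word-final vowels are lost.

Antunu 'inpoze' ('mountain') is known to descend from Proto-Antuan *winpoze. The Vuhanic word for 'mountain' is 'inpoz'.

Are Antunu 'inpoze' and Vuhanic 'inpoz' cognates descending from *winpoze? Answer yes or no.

Derive the expected Vuhanic reflex of *winpoze:
Vuhanic: *winpoze
  winpoze → inpoze   [glide loss]
  inpoze (rule 2 does not apply)
  inpoze → impoze   [nasal place assimilation]
  impoze → impoz   [apocope]
  giving Vuhanic impoz.
The regular Vuhanic reflex would be 'impoz', but the attested form is 'inpoz'. The correspondence is irregular, so they are not cognates (the Vuhanic form has a different source).

no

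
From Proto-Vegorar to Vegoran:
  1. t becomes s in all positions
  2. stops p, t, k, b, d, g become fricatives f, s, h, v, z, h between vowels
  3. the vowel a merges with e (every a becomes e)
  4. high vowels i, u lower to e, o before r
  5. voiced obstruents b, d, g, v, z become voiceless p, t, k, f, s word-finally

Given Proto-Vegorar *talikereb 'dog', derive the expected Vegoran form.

seliherep

Vegoran: *talikereb > salikereb > salihereb > selihereb > seliherep  (by unconditioned shift, intervocalic lenition, vowel merger, final devoicing)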